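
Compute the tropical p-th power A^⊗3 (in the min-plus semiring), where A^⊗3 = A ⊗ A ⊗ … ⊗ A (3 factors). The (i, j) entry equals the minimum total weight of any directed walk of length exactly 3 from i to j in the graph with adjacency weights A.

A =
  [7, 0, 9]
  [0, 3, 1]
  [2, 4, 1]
A^⊗3 =
  [3, 0, 2]
  [0, 3, 1]
  [2, 3, 3]

Each entry (A^⊗3)_ij equals the minimum over all length-3 walks i = v_0 → v_1 → … → v_3 = j of Σ_t A[v_t][v_{t+1}]. For example, for (i, j) = (0, 2) we minimise over 9 possible intermediate vertex sequences; the minimum is 2, attained along the walk 0 → 1 → 2 → 2.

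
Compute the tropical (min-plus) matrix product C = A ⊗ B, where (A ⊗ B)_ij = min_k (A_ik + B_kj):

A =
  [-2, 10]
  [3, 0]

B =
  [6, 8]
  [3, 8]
A ⊗ B =
  [4, 6]
  [3, 8]

Apply the min-plus product entry-by-entry:
  C[0][0] = min over k of (A[0][0] + B[0][0] = -2 + 6 = 4, A[0][1] + B[1][0] = 10 + 3 = 13) = 4 (attained at k = 0)
  C[0][1] = min over k of (A[0][0] + B[0][1] = -2 + 8 = 6, A[0][1] + B[1][1] = 10 + 8 = 18) = 6 (attained at k = 0)
  C[1][0] = min over k of (A[1][0] + B[0][0] = 3 + 6 = 9, A[1][1] + B[1][0] = 0 + 3 = 3) = 3 (attained at k = 1)
  C[1][1] = min over k of (A[1][0] + B[0][1] = 3 + 8 = 11, A[1][1] + B[1][1] = 0 + 8 = 8) = 8 (attained at k = 1)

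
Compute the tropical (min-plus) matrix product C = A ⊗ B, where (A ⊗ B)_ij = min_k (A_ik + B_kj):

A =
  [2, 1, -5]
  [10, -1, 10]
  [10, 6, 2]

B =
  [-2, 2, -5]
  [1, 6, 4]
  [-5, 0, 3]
A ⊗ B =
  [-10, -5, -3]
  [0, 5, 3]
  [-3, 2, 5]

Apply the min-plus product entry-by-entry:
  C[0][0] = min over k of (A[0][0] + B[0][0] = 2 + -2 = 0, A[0][1] + B[1][0] = 1 + 1 = 2, A[0][2] + B[2][0] = -5 + -5 = -10) = -10 (attained at k = 2)
  C[0][1] = min over k of (A[0][0] + B[0][1] = 2 + 2 = 4, A[0][1] + B[1][1] = 1 + 6 = 7, A[0][2] + B[2][1] = -5 + 0 = -5) = -5 (attained at k = 2)
  C[0][2] = min over k of (A[0][0] + B[0][2] = 2 + -5 = -3, A[0][1] + B[1][2] = 1 + 4 = 5, A[0][2] + B[2][2] = -5 + 3 = -2) = -3 (attained at k = 0)
  C[1][0] = min over k of (A[1][0] + B[0][0] = 10 + -2 = 8, A[1][1] + B[1][0] = -1 + 1 = 0, A[1][2] + B[2][0] = 10 + -5 = 5) = 0 (attained at k = 1)
  C[1][1] = min over k of (A[1][0] + B[0][1] = 10 + 2 = 12, A[1][1] + B[1][1] = -1 + 6 = 5, A[1][2] + B[2][1] = 10 + 0 = 10) = 5 (attained at k = 1)
  C[1][2] = min over k of (A[1][0] + B[0][2] = 10 + -5 = 5, A[1][1] + B[1][2] = -1 + 4 = 3, A[1][2] + B[2][2] = 10 + 3 = 13) = 3 (attained at k = 1)
  C[2][0] = min over k of (A[2][0] + B[0][0] = 10 + -2 = 8, A[2][1] + B[1][0] = 6 + 1 = 7, A[2][2] + B[2][0] = 2 + -5 = -3) = -3 (attained at k = 2)
  C[2][1] = min over k of (A[2][0] + B[0][1] = 10 + 2 = 12, A[2][1] + B[1][1] = 6 + 6 = 12, A[2][2] + B[2][1] = 2 + 0 = 2) = 2 (attained at k = 2)
  C[2][2] = min over k of (A[2][0] + B[0][2] = 10 + -5 = 5, A[2][1] + B[1][2] = 6 + 4 = 10, A[2][2] + B[2][2] = 2 + 3 = 5) = 5 (attained at k = 0)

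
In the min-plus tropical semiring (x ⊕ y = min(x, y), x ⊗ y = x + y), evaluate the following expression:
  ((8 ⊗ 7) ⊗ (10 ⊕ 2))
((8 ⊗ 7) ⊗ (10 ⊕ 2)) = 17

Expand innermost to outermost. Recall ⊕ takes the minimum of its arguments and ⊗ takes their sum. Working out the expression ((8 ⊗ 7) ⊗ (10 ⊕ 2)) gives 17.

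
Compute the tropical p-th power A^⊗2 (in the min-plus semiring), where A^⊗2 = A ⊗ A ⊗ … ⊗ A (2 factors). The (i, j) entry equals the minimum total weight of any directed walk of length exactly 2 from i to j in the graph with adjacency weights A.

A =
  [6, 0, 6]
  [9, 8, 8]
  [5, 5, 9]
A^⊗2 =
  [9, 6, 8]
  [13, 9, 15]
  [11, 5, 11]

Each entry (A^⊗2)_ij equals the minimum over all length-2 walks i = v_0 → v_1 → … → v_2 = j of Σ_t A[v_t][v_{t+1}]. For example, for (i, j) = (0, 2) we minimise over 3 possible intermediate vertex sequences; the minimum is 8, attained along the walk 0 → 1 → 2.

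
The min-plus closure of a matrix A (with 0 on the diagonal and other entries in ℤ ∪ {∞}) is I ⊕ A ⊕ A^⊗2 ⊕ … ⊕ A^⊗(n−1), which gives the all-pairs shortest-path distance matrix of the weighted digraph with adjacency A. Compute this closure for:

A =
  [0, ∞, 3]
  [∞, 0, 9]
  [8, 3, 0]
Closure =
  [0, 6, 3]
  [17, 0, 9]
  [8, 3, 0]

This is the Floyd-Warshall all-pairs shortest-path computation. For each intermediate vertex k = 0, 1, …, 2, update dist[i][j] ← min(dist[i][j], dist[i][k] + dist[k][j]). The final matrix gives, for each (i, j), the minimum total weight of any directed path from i to j (possibly empty when i = j).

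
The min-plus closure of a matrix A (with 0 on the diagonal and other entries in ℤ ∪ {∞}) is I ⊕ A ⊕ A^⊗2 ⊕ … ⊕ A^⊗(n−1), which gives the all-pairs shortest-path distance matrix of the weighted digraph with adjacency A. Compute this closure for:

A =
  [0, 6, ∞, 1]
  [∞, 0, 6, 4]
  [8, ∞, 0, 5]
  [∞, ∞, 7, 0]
Closure =
  [0, 6, 8, 1]
  [14, 0, 6, 4]
  [8, 14, 0, 5]
  [15, 21, 7, 0]

This is the Floyd-Warshall all-pairs shortest-path computation. For each intermediate vertex k = 0, 1, …, 3, update dist[i][j] ← min(dist[i][j], dist[i][k] + dist[k][j]). The final matrix gives, for each (i, j), the minimum total weight of any directed path from i to j (possibly empty when i = j).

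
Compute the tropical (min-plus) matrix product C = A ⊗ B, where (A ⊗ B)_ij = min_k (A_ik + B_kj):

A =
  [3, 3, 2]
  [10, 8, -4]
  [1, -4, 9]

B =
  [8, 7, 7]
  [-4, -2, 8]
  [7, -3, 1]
A ⊗ B =
  [-1, -1, 3]
  [3, -7, -3]
  [-8, -6, 4]

Apply the min-plus product entry-by-entry:
  C[0][0] = min over k of (A[0][0] + B[0][0] = 3 + 8 = 11, A[0][1] + B[1][0] = 3 + -4 = -1, A[0][2] + B[2][0] = 2 + 7 = 9) = -1 (attained at k = 1)
  C[0][1] = min over k of (A[0][0] + B[0][1] = 3 + 7 = 10, A[0][1] + B[1][1] = 3 + -2 = 1, A[0][2] + B[2][1] = 2 + -3 = -1) = -1 (attained at k = 2)
  C[0][2] = min over k of (A[0][0] + B[0][2] = 3 + 7 = 10, A[0][1] + B[1][2] = 3 + 8 = 11, A[0][2] + B[2][2] = 2 + 1 = 3) = 3 (attained at k = 2)
  C[1][0] = min over k of (A[1][0] + B[0][0] = 10 + 8 = 18, A[1][1] + B[1][0] = 8 + -4 = 4, A[1][2] + B[2][0] = -4 + 7 = 3) = 3 (attained at k = 2)
  C[1][1] = min over k of (A[1][0] + B[0][1] = 10 + 7 = 17, A[1][1] + B[1][1] = 8 + -2 = 6, A[1][2] + B[2][1] = -4 + -3 = -7) = -7 (attained at k = 2)
  C[1][2] = min over k of (A[1][0] + B[0][2] = 10 + 7 = 17, A[1][1] + B[1][2] = 8 + 8 = 16, A[1][2] + B[2][2] = -4 + 1 = -3) = -3 (attained at k = 2)
  C[2][0] = min over k of (A[2][0] + B[0][0] = 1 + 8 = 9, A[2][1] + B[1][0] = -4 + -4 = -8, A[2][2] + B[2][0] = 9 + 7 = 16) = -8 (attained at k = 1)
  C[2][1] = min over k of (A[2][0] + B[0][1] = 1 + 7 = 8, A[2][1] + B[1][1] = -4 + -2 = -6, A[2][2] + B[2][1] = 9 + -3 = 6) = -6 (attained at k = 1)
  C[2][2] = min over k of (A[2][0] + B[0][2] = 1 + 7 = 8, A[2][1] + B[1][2] = -4 + 8 = 4, A[2][2] + B[2][2] = 9 + 1 = 10) = 4 (attained at k = 1)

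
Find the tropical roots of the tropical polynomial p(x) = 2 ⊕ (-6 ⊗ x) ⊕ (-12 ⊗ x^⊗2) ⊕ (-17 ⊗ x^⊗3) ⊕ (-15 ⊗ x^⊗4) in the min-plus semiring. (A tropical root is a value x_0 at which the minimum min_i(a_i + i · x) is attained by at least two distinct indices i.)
Roots: {-2, 5, 6, 8}

Each tropical root is a break point of the lower envelope of the lines y = a_i + i · x (there are 5 lines, with slopes 0, 1, ..., 4). Only the lines that attain the minimum somewhere contribute to roots; other lines are dominated. Here the surviving (envelope) indices are i = 4, i = 3, i = 2, i = 1, i = 0.
Intersections between consecutive envelope lines give the roots: for adjacent envelope indices i < j the intersection is x = (a_i − a_j) / (j − i). Reading off the sorted break points: {-2, 5, 6, 8}.
Verification: at each break x_0, at least two indices attain the minimum of min_i(a_i + i · x_0).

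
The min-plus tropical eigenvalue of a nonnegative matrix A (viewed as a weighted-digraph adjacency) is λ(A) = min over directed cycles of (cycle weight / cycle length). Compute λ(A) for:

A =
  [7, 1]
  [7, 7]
λ(A) = 4

Enumerate directed cycles and compute their means (weight / length). Sample:
  cycle 0 → 0: weight = 7, length = 1, mean = 7/1 ≈ 7.000
  cycle 1 → 1: weight = 7, length = 1, mean = 7/1 ≈ 7.000
  cycle 0 → 1 → 0: weight = 8, length = 2, mean = 8/2 ≈ 4.000
  cycle 1 → 0 → 1: weight = 8, length = 2, mean = 8/2 ≈ 4.000
Minimum mean = 4.000, attained e.g. along the cycle 0 → 1 → 0 with weight 8 and length 2. So λ(A) = 8/2 = 4.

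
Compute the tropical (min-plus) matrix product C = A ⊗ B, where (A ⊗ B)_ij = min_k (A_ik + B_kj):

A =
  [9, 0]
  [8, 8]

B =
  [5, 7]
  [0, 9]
A ⊗ B =
  [0, 9]
  [8, 15]

Apply the min-plus product entry-by-entry:
  C[0][0] = min over k of (A[0][0] + B[0][0] = 9 + 5 = 14, A[0][1] + B[1][0] = 0 + 0 = 0) = 0 (attained at k = 1)
  C[0][1] = min over k of (A[0][0] + B[0][1] = 9 + 7 = 16, A[0][1] + B[1][1] = 0 + 9 = 9) = 9 (attained at k = 1)
  C[1][0] = min over k of (A[1][0] + B[0][0] = 8 + 5 = 13, A[1][1] + B[1][0] = 8 + 0 = 8) = 8 (attained at k = 1)
  C[1][1] = min over k of (A[1][0] + B[0][1] = 8 + 7 = 15, A[1][1] + B[1][1] = 8 + 9 = 17) = 15 (attained at k = 0)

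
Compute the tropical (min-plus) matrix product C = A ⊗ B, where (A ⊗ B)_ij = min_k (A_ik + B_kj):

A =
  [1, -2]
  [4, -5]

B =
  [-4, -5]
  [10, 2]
A ⊗ B =
  [-3, -4]
  [0, -3]

Apply the min-plus product entry-by-entry:
  C[0][0] = min over k of (A[0][0] + B[0][0] = 1 + -4 = -3, A[0][1] + B[1][0] = -2 + 10 = 8) = -3 (attained at k = 0)
  C[0][1] = min over k of (A[0][0] + B[0][1] = 1 + -5 = -4, A[0][1] + B[1][1] = -2 + 2 = 0) = -4 (attained at k = 0)
  C[1][0] = min over k of (A[1][0] + B[0][0] = 4 + -4 = 0, A[1][1] + B[1][0] = -5 + 10 = 5) = 0 (attained at k = 0)
  C[1][1] = min over k of (A[1][0] + B[0][1] = 4 + -5 = -1, A[1][1] + B[1][1] = -5 + 2 = -3) = -3 (attained at k = 1)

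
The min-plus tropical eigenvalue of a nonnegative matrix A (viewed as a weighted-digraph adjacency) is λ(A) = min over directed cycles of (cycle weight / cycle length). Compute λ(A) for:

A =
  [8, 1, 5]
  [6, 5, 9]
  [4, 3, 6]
λ(A) = 7/2

Enumerate directed cycles and compute their means (weight / length). Sample:
  cycle 0 → 0: weight = 8, length = 1, mean = 8/1 ≈ 8.000
  cycle 1 → 1: weight = 5, length = 1, mean = 5/1 ≈ 5.000
  cycle 2 → 2: weight = 6, length = 1, mean = 6/1 ≈ 6.000
  cycle 0 → 1 → 0: weight = 7, length = 2, mean = 7/2 ≈ 3.500
  cycle 0 → 2 → 0: weight = 9, length = 2, mean = 9/2 ≈ 4.500
  cycle 1 → 0 → 1: weight = 7, length = 2, mean = 7/2 ≈ 3.500
Minimum mean = 3.500, attained e.g. along the cycle 0 → 1 → 0 with weight 7 and length 2. So λ(A) = 7/2 = 7/2.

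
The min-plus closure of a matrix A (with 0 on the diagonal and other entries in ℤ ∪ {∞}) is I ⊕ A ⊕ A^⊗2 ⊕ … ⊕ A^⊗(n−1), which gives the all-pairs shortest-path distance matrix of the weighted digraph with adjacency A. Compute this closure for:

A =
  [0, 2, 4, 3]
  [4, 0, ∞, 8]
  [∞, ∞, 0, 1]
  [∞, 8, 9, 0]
Closure =
  [0, 2, 4, 3]
  [4, 0, 8, 7]
  [13, 9, 0, 1]
  [12, 8, 9, 0]

This is the Floyd-Warshall all-pairs shortest-path computation. For each intermediate vertex k = 0, 1, …, 3, update dist[i][j] ← min(dist[i][j], dist[i][k] + dist[k][j]). The final matrix gives, for each (i, j), the minimum total weight of any directed path from i to j (possibly empty when i = j).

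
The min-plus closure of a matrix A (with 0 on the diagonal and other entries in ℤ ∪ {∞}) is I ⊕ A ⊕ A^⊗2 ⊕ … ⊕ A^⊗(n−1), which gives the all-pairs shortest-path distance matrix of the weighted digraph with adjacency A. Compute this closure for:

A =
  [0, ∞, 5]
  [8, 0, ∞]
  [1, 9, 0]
Closure =
  [0, 14, 5]
  [8, 0, 13]
  [1, 9, 0]

This is the Floyd-Warshall all-pairs shortest-path computation. For each intermediate vertex k = 0, 1, …, 2, update dist[i][j] ← min(dist[i][j], dist[i][k] + dist[k][j]). The final matrix gives, for each (i, j), the minimum total weight of any directed path from i to j (possibly empty when i = j).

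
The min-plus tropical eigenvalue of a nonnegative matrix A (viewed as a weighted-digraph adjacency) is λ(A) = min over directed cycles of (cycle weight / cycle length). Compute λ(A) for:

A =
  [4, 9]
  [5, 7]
λ(A) = 4

Enumerate directed cycles and compute their means (weight / length). Sample:
  cycle 0 → 0: weight = 4, length = 1, mean = 4/1 ≈ 4.000
  cycle 1 → 1: weight = 7, length = 1, mean = 7/1 ≈ 7.000
  cycle 0 → 1 → 0: weight = 14, length = 2, mean = 14/2 ≈ 7.000
  cycle 1 → 0 → 1: weight = 14, length = 2, mean = 14/2 ≈ 7.000
Minimum mean = 4.000, attained e.g. along the cycle 0 → 0 with weight 4 and length 1. So λ(A) = 4/1 = 4.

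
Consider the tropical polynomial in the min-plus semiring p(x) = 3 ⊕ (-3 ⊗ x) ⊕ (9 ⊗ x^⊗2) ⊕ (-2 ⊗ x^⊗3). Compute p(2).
p(2) = -1

A tropical monomial a ⊗ x^⊗i evaluates to a + i · x. Evaluating each term at x = 2:
  Term 0 contributes 3 + 0 · 2 = 3
  Term 1 contributes -3 + 1 · 2 = -1
  Term 2 contributes 9 + 2 · 2 = 13
  Term 3 contributes -2 + 3 · 2 = 4
p(2) = ⊕ of these = min[3, -1, 13, 4] = -1.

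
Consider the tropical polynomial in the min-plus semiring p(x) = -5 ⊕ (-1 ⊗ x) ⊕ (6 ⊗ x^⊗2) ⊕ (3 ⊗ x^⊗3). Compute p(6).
p(6) = -5

A tropical monomial a ⊗ x^⊗i evaluates to a + i · x. Evaluating each term at x = 6:
  Term 0 contributes -5 + 0 · 6 = -5
  Term 1 contributes -1 + 1 · 6 = 5
  Term 2 contributes 6 + 2 · 6 = 18
  Term 3 contributes 3 + 3 · 6 = 21
p(6) = ⊕ of these = min[-5, 5, 18, 21] = -5.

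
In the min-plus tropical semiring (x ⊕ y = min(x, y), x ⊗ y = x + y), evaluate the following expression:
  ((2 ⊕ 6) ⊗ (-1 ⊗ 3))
((2 ⊕ 6) ⊗ (-1 ⊗ 3)) = 4

Expand innermost to outermost. Recall ⊕ takes the minimum of its arguments and ⊗ takes their sum. Working out the expression ((2 ⊕ 6) ⊗ (-1 ⊗ 3)) gives 4.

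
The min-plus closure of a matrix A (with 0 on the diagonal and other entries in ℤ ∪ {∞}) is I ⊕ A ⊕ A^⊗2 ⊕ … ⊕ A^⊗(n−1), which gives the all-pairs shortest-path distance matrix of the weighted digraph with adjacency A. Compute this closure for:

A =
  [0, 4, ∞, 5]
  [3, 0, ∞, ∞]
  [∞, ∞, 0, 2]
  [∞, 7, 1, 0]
Closure =
  [0, 4, 6, 5]
  [3, 0, 9, 8]
  [12, 9, 0, 2]
  [10, 7, 1, 0]

This is the Floyd-Warshall all-pairs shortest-path computation. For each intermediate vertex k = 0, 1, …, 3, update dist[i][j] ← min(dist[i][j], dist[i][k] + dist[k][j]). The final matrix gives, for each (i, j), the minimum total weight of any directed path from i to j (possibly empty when i = j).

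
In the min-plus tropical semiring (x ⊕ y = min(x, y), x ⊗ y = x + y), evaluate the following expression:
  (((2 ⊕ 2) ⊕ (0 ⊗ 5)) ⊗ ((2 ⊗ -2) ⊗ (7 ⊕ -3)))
(((2 ⊕ 2) ⊕ (0 ⊗ 5)) ⊗ ((2 ⊗ -2) ⊗ (7 ⊕ -3))) = -1

Expand innermost to outermost. Recall ⊕ takes the minimum of its arguments and ⊗ takes their sum. Working out the expression (((2 ⊕ 2) ⊕ (0 ⊗ 5)) ⊗ ((2 ⊗ -2) ⊗ (7 ⊕ -3))) gives -1.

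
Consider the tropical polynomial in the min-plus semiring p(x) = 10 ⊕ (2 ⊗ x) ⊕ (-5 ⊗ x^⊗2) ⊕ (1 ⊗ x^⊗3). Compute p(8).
p(8) = 10

A tropical monomial a ⊗ x^⊗i evaluates to a + i · x. Evaluating each term at x = 8:
  Term 0 contributes 10 + 0 · 8 = 10
  Term 1 contributes 2 + 1 · 8 = 10
  Term 2 contributes -5 + 2 · 8 = 11
  Term 3 contributes 1 + 3 · 8 = 25
p(8) = ⊕ of these = min[10, 10, 11, 25] = 10.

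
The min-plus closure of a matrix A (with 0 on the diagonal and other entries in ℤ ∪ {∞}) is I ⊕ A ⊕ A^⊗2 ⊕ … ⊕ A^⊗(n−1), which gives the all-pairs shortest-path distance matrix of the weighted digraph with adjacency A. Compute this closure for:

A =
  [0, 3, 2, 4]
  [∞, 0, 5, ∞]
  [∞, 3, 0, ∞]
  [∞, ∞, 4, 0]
Closure =
  [0, 3, 2, 4]
  [∞, 0, 5, ∞]
  [∞, 3, 0, ∞]
  [∞, 7, 4, 0]

This is the Floyd-Warshall all-pairs shortest-path computation. For each intermediate vertex k = 0, 1, …, 3, update dist[i][j] ← min(dist[i][j], dist[i][k] + dist[k][j]). The final matrix gives, for each (i, j), the minimum total weight of any directed path from i to j (possibly empty when i = j).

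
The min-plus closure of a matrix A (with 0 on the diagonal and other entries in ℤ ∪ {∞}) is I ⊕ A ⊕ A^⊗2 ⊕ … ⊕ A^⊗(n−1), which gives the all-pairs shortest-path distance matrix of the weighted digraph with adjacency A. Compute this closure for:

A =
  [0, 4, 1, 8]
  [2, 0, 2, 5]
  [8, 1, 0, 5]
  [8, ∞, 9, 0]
Closure =
  [0, 2, 1, 6]
  [2, 0, 2, 5]
  [3, 1, 0, 5]
  [8, 10, 9, 0]

This is the Floyd-Warshall all-pairs shortest-path computation. For each intermediate vertex k = 0, 1, …, 3, update dist[i][j] ← min(dist[i][j], dist[i][k] + dist[k][j]). The final matrix gives, for each (i, j), the minimum total weight of any directed path from i to j (possibly empty when i = j).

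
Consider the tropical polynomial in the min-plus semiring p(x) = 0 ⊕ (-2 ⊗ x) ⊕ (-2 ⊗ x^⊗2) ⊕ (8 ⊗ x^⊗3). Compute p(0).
p(0) = -2

A tropical monomial a ⊗ x^⊗i evaluates to a + i · x. Evaluating each term at x = 0:
  Term 0 contributes 0 + 0 · 0 = 0
  Term 1 contributes -2 + 1 · 0 = -2
  Term 2 contributes -2 + 2 · 0 = -2
  Term 3 contributes 8 + 3 · 0 = 8
p(0) = ⊕ of these = min[0, -2, -2, 8] = -2.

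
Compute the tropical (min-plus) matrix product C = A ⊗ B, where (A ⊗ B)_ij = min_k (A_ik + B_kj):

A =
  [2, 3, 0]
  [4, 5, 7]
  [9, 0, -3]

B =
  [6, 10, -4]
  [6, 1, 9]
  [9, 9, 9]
A ⊗ B =
  [8, 4, -2]
  [10, 6, 0]
  [6, 1, 5]

Apply the min-plus product entry-by-entry:
  C[0][0] = min over k of (A[0][0] + B[0][0] = 2 + 6 = 8, A[0][1] + B[1][0] = 3 + 6 = 9, A[0][2] + B[2][0] = 0 + 9 = 9) = 8 (attained at k = 0)
  C[0][1] = min over k of (A[0][0] + B[0][1] = 2 + 10 = 12, A[0][1] + B[1][1] = 3 + 1 = 4, A[0][2] + B[2][1] = 0 + 9 = 9) = 4 (attained at k = 1)
  C[0][2] = min over k of (A[0][0] + B[0][2] = 2 + -4 = -2, A[0][1] + B[1][2] = 3 + 9 = 12, A[0][2] + B[2][2] = 0 + 9 = 9) = -2 (attained at k = 0)
  C[1][0] = min over k of (A[1][0] + B[0][0] = 4 + 6 = 10, A[1][1] + B[1][0] = 5 + 6 = 11, A[1][2] + B[2][0] = 7 + 9 = 16) = 10 (attained at k = 0)
  C[1][1] = min over k of (A[1][0] + B[0][1] = 4 + 10 = 14, A[1][1] + B[1][1] = 5 + 1 = 6, A[1][2] + B[2][1] = 7 + 9 = 16) = 6 (attained at k = 1)
  C[1][2] = min over k of (A[1][0] + B[0][2] = 4 + -4 = 0, A[1][1] + B[1][2] = 5 + 9 = 14, A[1][2] + B[2][2] = 7 + 9 = 16) = 0 (attained at k = 0)
  C[2][0] = min over k of (A[2][0] + B[0][0] = 9 + 6 = 15, A[2][1] + B[1][0] = 0 + 6 = 6, A[2][2] + B[2][0] = -3 + 9 = 6) = 6 (attained at k = 1)
  C[2][1] = min over k of (A[2][0] + B[0][1] = 9 + 10 = 19, A[2][1] + B[1][1] = 0 + 1 = 1, A[2][2] + B[2][1] = -3 + 9 = 6) = 1 (attained at k = 1)
  C[2][2] = min over k of (A[2][0] + B[0][2] = 9 + -4 = 5, A[2][1] + B[1][2] = 0 + 9 = 9, A[2][2] + B[2][2] = -3 + 9 = 6) = 5 (attained at k = 0)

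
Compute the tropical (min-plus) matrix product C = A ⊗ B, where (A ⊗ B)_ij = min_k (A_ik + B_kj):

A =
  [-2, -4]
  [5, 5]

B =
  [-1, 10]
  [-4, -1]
A ⊗ B =
  [-8, -5]
  [1, 4]

Apply the min-plus product entry-by-entry:
  C[0][0] = min over k of (A[0][0] + B[0][0] = -2 + -1 = -3, A[0][1] + B[1][0] = -4 + -4 = -8) = -8 (attained at k = 1)
  C[0][1] = min over k of (A[0][0] + B[0][1] = -2 + 10 = 8, A[0][1] + B[1][1] = -4 + -1 = -5) = -5 (attained at k = 1)
  C[1][0] = min over k of (A[1][0] + B[0][0] = 5 + -1 = 4, A[1][1] + B[1][0] = 5 + -4 = 1) = 1 (attained at k = 1)
  C[1][1] = min over k of (A[1][0] + B[0][1] = 5 + 10 = 15, A[1][1] + B[1][1] = 5 + -1 = 4) = 4 (attained at k = 1)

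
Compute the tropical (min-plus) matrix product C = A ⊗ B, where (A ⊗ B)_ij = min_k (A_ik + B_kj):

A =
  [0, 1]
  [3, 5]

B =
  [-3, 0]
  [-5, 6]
A ⊗ B =
  [-4, 0]
  [0, 3]

Apply the min-plus product entry-by-entry:
  C[0][0] = min over k of (A[0][0] + B[0][0] = 0 + -3 = -3, A[0][1] + B[1][0] = 1 + -5 = -4) = -4 (attained at k = 1)
  C[0][1] = min over k of (A[0][0] + B[0][1] = 0 + 0 = 0, A[0][1] + B[1][1] = 1 + 6 = 7) = 0 (attained at k = 0)
  C[1][0] = min over k of (A[1][0] + B[0][0] = 3 + -3 = 0, A[1][1] + B[1][0] = 5 + -5 = 0) = 0 (attained at k = 0)
  C[1][1] = min over k of (A[1][0] + B[0][1] = 3 + 0 = 3, A[1][1] + B[1][1] = 5 + 6 = 11) = 3 (attained at k = 0)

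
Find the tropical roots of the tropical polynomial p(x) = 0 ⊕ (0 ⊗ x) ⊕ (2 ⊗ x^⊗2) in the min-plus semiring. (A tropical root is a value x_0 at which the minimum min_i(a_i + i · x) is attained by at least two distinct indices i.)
Roots: {-2, 0}

Each tropical root is a break point of the lower envelope of the lines y = a_i + i · x (there are 3 lines, with slopes 0, 1, ..., 2). Only the lines that attain the minimum somewhere contribute to roots; other lines are dominated. Here the surviving (envelope) indices are i = 2, i = 1, i = 0.
Intersections between consecutive envelope lines give the roots: for adjacent envelope indices i < j the intersection is x = (a_i − a_j) / (j − i). Reading off the sorted break points: {-2, 0}.
Verification: at each break x_0, at least two indices attain the minimum of min_i(a_i + i · x_0).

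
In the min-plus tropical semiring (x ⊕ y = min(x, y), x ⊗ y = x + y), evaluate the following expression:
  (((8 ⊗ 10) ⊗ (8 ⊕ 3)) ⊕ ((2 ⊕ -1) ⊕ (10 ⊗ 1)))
(((8 ⊗ 10) ⊗ (8 ⊕ 3)) ⊕ ((2 ⊕ -1) ⊕ (10 ⊗ 1))) = -1

Expand innermost to outermost. Recall ⊕ takes the minimum of its arguments and ⊗ takes their sum. Working out the expression (((8 ⊗ 10) ⊗ (8 ⊕ 3)) ⊕ ((2 ⊕ -1) ⊕ (10 ⊗ 1))) gives -1.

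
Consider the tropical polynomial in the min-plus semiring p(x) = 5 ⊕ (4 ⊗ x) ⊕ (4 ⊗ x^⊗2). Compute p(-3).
p(-3) = -2

A tropical monomial a ⊗ x^⊗i evaluates to a + i · x. Evaluating each term at x = -3:
  Term 0 contributes 5 + 0 · -3 = 5
  Term 1 contributes 4 + 1 · -3 = 1
  Term 2 contributes 4 + 2 · -3 = -2
p(-3) = ⊕ of these = min[5, 1, -2] = -2.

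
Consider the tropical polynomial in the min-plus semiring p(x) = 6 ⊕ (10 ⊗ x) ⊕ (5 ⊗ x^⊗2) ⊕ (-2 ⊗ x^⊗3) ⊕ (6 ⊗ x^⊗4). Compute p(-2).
p(-2) = -8

A tropical monomial a ⊗ x^⊗i evaluates to a + i · x. Evaluating each term at x = -2:
  Term 0 contributes 6 + 0 · -2 = 6
  Term 1 contributes 10 + 1 · -2 = 8
  Term 2 contributes 5 + 2 · -2 = 1
  Term 3 contributes -2 + 3 · -2 = -8
  Term 4 contributes 6 + 4 · -2 = -2
p(-2) = ⊕ of these = min[6, 8, 1, -8, -2] = -8.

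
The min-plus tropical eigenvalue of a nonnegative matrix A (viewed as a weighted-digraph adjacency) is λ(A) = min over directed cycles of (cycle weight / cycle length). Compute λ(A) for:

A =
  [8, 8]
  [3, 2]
λ(A) = 2

Enumerate directed cycles and compute their means (weight / length). Sample:
  cycle 0 → 0: weight = 8, length = 1, mean = 8/1 ≈ 8.000
  cycle 1 → 1: weight = 2, length = 1, mean = 2/1 ≈ 2.000
  cycle 0 → 1 → 0: weight = 11, length = 2, mean = 11/2 ≈ 5.500
  cycle 1 → 0 → 1: weight = 11, length = 2, mean = 11/2 ≈ 5.500
Minimum mean = 2.000, attained e.g. along the cycle 1 → 1 with weight 2 and length 1. So λ(A) = 2/1 = 2.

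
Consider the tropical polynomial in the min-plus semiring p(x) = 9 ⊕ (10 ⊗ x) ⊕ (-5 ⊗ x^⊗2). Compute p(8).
p(8) = 9

A tropical monomial a ⊗ x^⊗i evaluates to a + i · x. Evaluating each term at x = 8:
  Term 0 contributes 9 + 0 · 8 = 9
  Term 1 contributes 10 + 1 · 8 = 18
  Term 2 contributes -5 + 2 · 8 = 11
p(8) = ⊕ of these = min[9, 18, 11] = 9.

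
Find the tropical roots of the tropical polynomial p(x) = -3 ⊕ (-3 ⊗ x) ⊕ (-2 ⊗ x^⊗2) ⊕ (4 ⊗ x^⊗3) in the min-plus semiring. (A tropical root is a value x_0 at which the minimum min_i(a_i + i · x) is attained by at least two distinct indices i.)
Roots: {-6, -1, 0}

Each tropical root is a break point of the lower envelope of the lines y = a_i + i · x (there are 4 lines, with slopes 0, 1, ..., 3). Only the lines that attain the minimum somewhere contribute to roots; other lines are dominated. Here the surviving (envelope) indices are i = 3, i = 2, i = 1, i = 0.
Intersections between consecutive envelope lines give the roots: for adjacent envelope indices i < j the intersection is x = (a_i − a_j) / (j − i). Reading off the sorted break points: {-6, -1, 0}.
Verification: at each break x_0, at least two indices attain the minimum of min_i(a_i + i · x_0).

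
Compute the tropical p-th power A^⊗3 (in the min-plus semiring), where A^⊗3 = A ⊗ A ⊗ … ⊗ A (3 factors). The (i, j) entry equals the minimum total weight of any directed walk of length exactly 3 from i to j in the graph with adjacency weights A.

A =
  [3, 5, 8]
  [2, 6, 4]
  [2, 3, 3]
A^⊗3 =
  [9, 11, 12]
  [8, 10, 10]
  [8, 9, 9]

Each entry (A^⊗3)_ij equals the minimum over all length-3 walks i = v_0 → v_1 → … → v_3 = j of Σ_t A[v_t][v_{t+1}]. For example, for (i, j) = (0, 2) we minimise over 9 possible intermediate vertex sequences; the minimum is 12, attained along the walk 0 → 0 → 1 → 2.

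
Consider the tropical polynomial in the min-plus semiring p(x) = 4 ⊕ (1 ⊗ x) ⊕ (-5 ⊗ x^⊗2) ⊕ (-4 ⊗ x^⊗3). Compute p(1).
p(1) = -3

A tropical monomial a ⊗ x^⊗i evaluates to a + i · x. Evaluating each term at x = 1:
  Term 0 contributes 4 + 0 · 1 = 4
  Term 1 contributes 1 + 1 · 1 = 2
  Term 2 contributes -5 + 2 · 1 = -3
  Term 3 contributes -4 + 3 · 1 = -1
p(1) = ⊕ of these = min[4, 2, -3, -1] = -3.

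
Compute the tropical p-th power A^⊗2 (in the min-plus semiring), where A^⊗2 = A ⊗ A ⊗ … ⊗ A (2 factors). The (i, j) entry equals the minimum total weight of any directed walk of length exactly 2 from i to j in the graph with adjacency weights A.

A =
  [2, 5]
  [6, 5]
A^⊗2 =
  [4, 7]
  [8, 10]

Each entry (A^⊗2)_ij equals the minimum over all length-2 walks i = v_0 → v_1 → … → v_2 = j of Σ_t A[v_t][v_{t+1}]. For example, for (i, j) = (0, 1) we minimise over 2 possible intermediate vertex sequences; the minimum is 7, attained along the walk 0 → 0 → 1.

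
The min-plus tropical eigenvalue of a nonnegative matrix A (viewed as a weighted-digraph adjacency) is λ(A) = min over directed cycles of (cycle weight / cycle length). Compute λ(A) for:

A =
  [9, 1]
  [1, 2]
λ(A) = 1

Enumerate directed cycles and compute their means (weight / length). Sample:
  cycle 0 → 0: weight = 9, length = 1, mean = 9/1 ≈ 9.000
  cycle 1 → 1: weight = 2, length = 1, mean = 2/1 ≈ 2.000
  cycle 0 → 1 → 0: weight = 2, length = 2, mean = 2/2 ≈ 1.000
  cycle 1 → 0 → 1: weight = 2, length = 2, mean = 2/2 ≈ 1.000
Minimum mean = 1.000, attained e.g. along the cycle 0 → 1 → 0 with weight 2 and length 2. So λ(A) = 2/2 = 1.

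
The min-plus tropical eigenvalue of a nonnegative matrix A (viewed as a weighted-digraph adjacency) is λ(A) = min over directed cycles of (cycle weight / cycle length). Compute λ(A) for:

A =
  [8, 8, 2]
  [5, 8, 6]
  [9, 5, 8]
λ(A) = 4

Enumerate directed cycles and compute their means (weight / length). Sample:
  cycle 0 → 0: weight = 8, length = 1, mean = 8/1 ≈ 8.000
  cycle 1 → 1: weight = 8, length = 1, mean = 8/1 ≈ 8.000
  cycle 2 → 2: weight = 8, length = 1, mean = 8/1 ≈ 8.000
  cycle 0 → 1 → 0: weight = 13, length = 2, mean = 13/2 ≈ 6.500
  cycle 0 → 2 → 0: weight = 11, length = 2, mean = 11/2 ≈ 5.500
  cycle 1 → 0 → 1: weight = 13, length = 2, mean = 13/2 ≈ 6.500
Minimum mean = 4.000, attained e.g. along the cycle 0 → 2 → 1 → 0 with weight 12 and length 3. So λ(A) = 12/3 = 4.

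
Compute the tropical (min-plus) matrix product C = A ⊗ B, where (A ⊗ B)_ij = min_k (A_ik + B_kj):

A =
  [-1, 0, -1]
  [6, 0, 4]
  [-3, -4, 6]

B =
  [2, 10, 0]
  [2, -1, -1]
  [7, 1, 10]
A ⊗ B =
  [1, -1, -1]
  [2, -1, -1]
  [-2, -5, -5]

Apply the min-plus product entry-by-entry:
  C[0][0] = min over k of (A[0][0] + B[0][0] = -1 + 2 = 1, A[0][1] + B[1][0] = 0 + 2 = 2, A[0][2] + B[2][0] = -1 + 7 = 6) = 1 (attained at k = 0)
  C[0][1] = min over k of (A[0][0] + B[0][1] = -1 + 10 = 9, A[0][1] + B[1][1] = 0 + -1 = -1, A[0][2] + B[2][1] = -1 + 1 = 0) = -1 (attained at k = 1)
  C[0][2] = min over k of (A[0][0] + B[0][2] = -1 + 0 = -1, A[0][1] + B[1][2] = 0 + -1 = -1, A[0][2] + B[2][2] = -1 + 10 = 9) = -1 (attained at k = 0)
  C[1][0] = min over k of (A[1][0] + B[0][0] = 6 + 2 = 8, A[1][1] + B[1][0] = 0 + 2 = 2, A[1][2] + B[2][0] = 4 + 7 = 11) = 2 (attained at k = 1)
  C[1][1] = min over k of (A[1][0] + B[0][1] = 6 + 10 = 16, A[1][1] + B[1][1] = 0 + -1 = -1, A[1][2] + B[2][1] = 4 + 1 = 5) = -1 (attained at k = 1)
  C[1][2] = min over k of (A[1][0] + B[0][2] = 6 + 0 = 6, A[1][1] + B[1][2] = 0 + -1 = -1, A[1][2] + B[2][2] = 4 + 10 = 14) = -1 (attained at k = 1)
  C[2][0] = min over k of (A[2][0] + B[0][0] = -3 + 2 = -1, A[2][1] + B[1][0] = -4 + 2 = -2, A[2][2] + B[2][0] = 6 + 7 = 13) = -2 (attained at k = 1)
  C[2][1] = min over k of (A[2][0] + B[0][1] = -3 + 10 = 7, A[2][1] + B[1][1] = -4 + -1 = -5, A[2][2] + B[2][1] = 6 + 1 = 7) = -5 (attained at k = 1)
  C[2][2] = min over k of (A[2][0] + B[0][2] = -3 + 0 = -3, A[2][1] + B[1][2] = -4 + -1 = -5, A[2][2] + B[2][2] = 6 + 10 = 16) = -5 (attained at k = 1)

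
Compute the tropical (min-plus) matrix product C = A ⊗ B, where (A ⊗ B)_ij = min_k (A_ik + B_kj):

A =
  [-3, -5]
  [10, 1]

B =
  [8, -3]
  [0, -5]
A ⊗ B =
  [-5, -10]
  [1, -4]

Apply the min-plus product entry-by-entry:
  C[0][0] = min over k of (A[0][0] + B[0][0] = -3 + 8 = 5, A[0][1] + B[1][0] = -5 + 0 = -5) = -5 (attained at k = 1)
  C[0][1] = min over k of (A[0][0] + B[0][1] = -3 + -3 = -6, A[0][1] + B[1][1] = -5 + -5 = -10) = -10 (attained at k = 1)
  C[1][0] = min over k of (A[1][0] + B[0][0] = 10 + 8 = 18, A[1][1] + B[1][0] = 1 + 0 = 1) = 1 (attained at k = 1)
  C[1][1] = min over k of (A[1][0] + B[0][1] = 10 + -3 = 7, A[1][1] + B[1][1] = 1 + -5 = -4) = -4 (attained at k = 1)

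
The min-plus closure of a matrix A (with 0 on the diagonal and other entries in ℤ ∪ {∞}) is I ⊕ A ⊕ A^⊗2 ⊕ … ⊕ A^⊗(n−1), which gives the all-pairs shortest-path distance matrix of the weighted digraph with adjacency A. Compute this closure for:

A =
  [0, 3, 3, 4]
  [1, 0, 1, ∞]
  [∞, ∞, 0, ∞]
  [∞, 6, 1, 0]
Closure =
  [0, 3, 3, 4]
  [1, 0, 1, 5]
  [∞, ∞, 0, ∞]
  [7, 6, 1, 0]

This is the Floyd-Warshall all-pairs shortest-path computation. For each intermediate vertex k = 0, 1, …, 3, update dist[i][j] ← min(dist[i][j], dist[i][k] + dist[k][j]). The final matrix gives, for each (i, j), the minimum total weight of any directed path from i to j (possibly empty when i = j).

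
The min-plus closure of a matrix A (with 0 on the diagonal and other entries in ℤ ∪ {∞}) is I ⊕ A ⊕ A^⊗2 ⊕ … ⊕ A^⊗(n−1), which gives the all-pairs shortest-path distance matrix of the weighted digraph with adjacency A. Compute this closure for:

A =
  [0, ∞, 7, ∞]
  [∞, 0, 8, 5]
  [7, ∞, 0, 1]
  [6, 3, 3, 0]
Closure =
  [0, 11, 7, 8]
  [11, 0, 8, 5]
  [7, 4, 0, 1]
  [6, 3, 3, 0]

This is the Floyd-Warshall all-pairs shortest-path computation. For each intermediate vertex k = 0, 1, …, 3, update dist[i][j] ← min(dist[i][j], dist[i][k] + dist[k][j]). The final matrix gives, for each (i, j), the minimum total weight of any directed path from i to j (possibly empty when i = j).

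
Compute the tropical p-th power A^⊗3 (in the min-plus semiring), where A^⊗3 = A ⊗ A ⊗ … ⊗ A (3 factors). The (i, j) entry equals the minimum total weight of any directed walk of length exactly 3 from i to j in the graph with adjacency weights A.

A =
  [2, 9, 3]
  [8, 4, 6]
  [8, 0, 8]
A^⊗3 =
  [6, 5, 7]
  [12, 10, 12]
  [10, 6, 10]

Each entry (A^⊗3)_ij equals the minimum over all length-3 walks i = v_0 → v_1 → … → v_3 = j of Σ_t A[v_t][v_{t+1}]. For example, for (i, j) = (0, 2) we minimise over 9 possible intermediate vertex sequences; the minimum is 7, attained along the walk 0 → 0 → 0 → 2.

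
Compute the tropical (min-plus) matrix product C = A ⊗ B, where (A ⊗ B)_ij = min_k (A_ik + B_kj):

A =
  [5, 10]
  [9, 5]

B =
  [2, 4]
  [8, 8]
A ⊗ B =
  [7, 9]
  [11, 13]

Apply the min-plus product entry-by-entry:
  C[0][0] = min over k of (A[0][0] + B[0][0] = 5 + 2 = 7, A[0][1] + B[1][0] = 10 + 8 = 18) = 7 (attained at k = 0)
  C[0][1] = min over k of (A[0][0] + B[0][1] = 5 + 4 = 9, A[0][1] + B[1][1] = 10 + 8 = 18) = 9 (attained at k = 0)
  C[1][0] = min over k of (A[1][0] + B[0][0] = 9 + 2 = 11, A[1][1] + B[1][0] = 5 + 8 = 13) = 11 (attained at k = 0)
  C[1][1] = min over k of (A[1][0] + B[0][1] = 9 + 4 = 13, A[1][1] + B[1][1] = 5 + 8 = 13) = 13 (attained at k = 0)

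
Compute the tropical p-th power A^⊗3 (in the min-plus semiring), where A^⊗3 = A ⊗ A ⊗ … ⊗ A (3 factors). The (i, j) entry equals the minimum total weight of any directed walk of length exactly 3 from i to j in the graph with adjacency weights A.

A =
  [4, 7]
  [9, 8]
A^⊗3 =
  [12, 15]
  [17, 20]

Each entry (A^⊗3)_ij equals the minimum over all length-3 walks i = v_0 → v_1 → … → v_3 = j of Σ_t A[v_t][v_{t+1}]. For example, for (i, j) = (0, 1) we minimise over 4 possible intermediate vertex sequences; the minimum is 15, attained along the walk 0 → 0 → 0 → 1.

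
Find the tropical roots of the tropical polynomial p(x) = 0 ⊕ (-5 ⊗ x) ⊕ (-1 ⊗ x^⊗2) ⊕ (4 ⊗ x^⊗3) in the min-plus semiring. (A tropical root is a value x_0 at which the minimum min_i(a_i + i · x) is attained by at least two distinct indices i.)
Roots: {-5, -4, 5}

Each tropical root is a break point of the lower envelope of the lines y = a_i + i · x (there are 4 lines, with slopes 0, 1, ..., 3). Only the lines that attain the minimum somewhere contribute to roots; other lines are dominated. Here the surviving (envelope) indices are i = 3, i = 2, i = 1, i = 0.
Intersections between consecutive envelope lines give the roots: for adjacent envelope indices i < j the intersection is x = (a_i − a_j) / (j − i). Reading off the sorted break points: {-5, -4, 5}.
Verification: at each break x_0, at least two indices attain the minimum of min_i(a_i + i · x_0).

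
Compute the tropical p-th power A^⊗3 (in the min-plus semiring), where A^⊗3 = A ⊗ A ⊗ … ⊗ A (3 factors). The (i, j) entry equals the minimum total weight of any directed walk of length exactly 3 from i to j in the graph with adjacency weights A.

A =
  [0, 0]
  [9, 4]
A^⊗3 =
  [0, 0]
  [9, 9]

Each entry (A^⊗3)_ij equals the minimum over all length-3 walks i = v_0 → v_1 → … → v_3 = j of Σ_t A[v_t][v_{t+1}]. For example, for (i, j) = (0, 1) we minimise over 4 possible intermediate vertex sequences; the minimum is 0, attained along the walk 0 → 0 → 0 → 1.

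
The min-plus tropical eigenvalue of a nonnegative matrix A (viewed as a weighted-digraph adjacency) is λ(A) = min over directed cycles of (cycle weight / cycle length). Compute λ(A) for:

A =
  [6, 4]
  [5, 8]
λ(A) = 9/2

Enumerate directed cycles and compute their means (weight / length). Sample:
  cycle 0 → 0: weight = 6, length = 1, mean = 6/1 ≈ 6.000
  cycle 1 → 1: weight = 8, length = 1, mean = 8/1 ≈ 8.000
  cycle 0 → 1 → 0: weight = 9, length = 2, mean = 9/2 ≈ 4.500
  cycle 1 → 0 → 1: weight = 9, length = 2, mean = 9/2 ≈ 4.500
Minimum mean = 4.500, attained e.g. along the cycle 0 → 1 → 0 with weight 9 and length 2. So λ(A) = 9/2 = 9/2.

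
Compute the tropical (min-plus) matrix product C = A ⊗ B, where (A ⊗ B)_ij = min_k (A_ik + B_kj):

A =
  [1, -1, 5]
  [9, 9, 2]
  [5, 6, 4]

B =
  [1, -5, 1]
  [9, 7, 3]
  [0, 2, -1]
A ⊗ B =
  [2, -4, 2]
  [2, 4, 1]
  [4, 0, 3]

Apply the min-plus product entry-by-entry:
  C[0][0] = min over k of (A[0][0] + B[0][0] = 1 + 1 = 2, A[0][1] + B[1][0] = -1 + 9 = 8, A[0][2] + B[2][0] = 5 + 0 = 5) = 2 (attained at k = 0)
  C[0][1] = min over k of (A[0][0] + B[0][1] = 1 + -5 = -4, A[0][1] + B[1][1] = -1 + 7 = 6, A[0][2] + B[2][1] = 5 + 2 = 7) = -4 (attained at k = 0)
  C[0][2] = min over k of (A[0][0] + B[0][2] = 1 + 1 = 2, A[0][1] + B[1][2] = -1 + 3 = 2, A[0][2] + B[2][2] = 5 + -1 = 4) = 2 (attained at k = 0)
  C[1][0] = min over k of (A[1][0] + B[0][0] = 9 + 1 = 10, A[1][1] + B[1][0] = 9 + 9 = 18, A[1][2] + B[2][0] = 2 + 0 = 2) = 2 (attained at k = 2)
  C[1][1] = min over k of (A[1][0] + B[0][1] = 9 + -5 = 4, A[1][1] + B[1][1] = 9 + 7 = 16, A[1][2] + B[2][1] = 2 + 2 = 4) = 4 (attained at k = 0)
  C[1][2] = min over k of (A[1][0] + B[0][2] = 9 + 1 = 10, A[1][1] + B[1][2] = 9 + 3 = 12, A[1][2] + B[2][2] = 2 + -1 = 1) = 1 (attained at k = 2)
  C[2][0] = min over k of (A[2][0] + B[0][0] = 5 + 1 = 6, A[2][1] + B[1][0] = 6 + 9 = 15, A[2][2] + B[2][0] = 4 + 0 = 4) = 4 (attained at k = 2)
  C[2][1] = min over k of (A[2][0] + B[0][1] = 5 + -5 = 0, A[2][1] + B[1][1] = 6 + 7 = 13, A[2][2] + B[2][1] = 4 + 2 = 6) = 0 (attained at k = 0)
  C[2][2] = min over k of (A[2][0] + B[0][2] = 5 + 1 = 6, A[2][1] + B[1][2] = 6 + 3 = 9, A[2][2] + B[2][2] = 4 + -1 = 3) = 3 (attained at k = 2)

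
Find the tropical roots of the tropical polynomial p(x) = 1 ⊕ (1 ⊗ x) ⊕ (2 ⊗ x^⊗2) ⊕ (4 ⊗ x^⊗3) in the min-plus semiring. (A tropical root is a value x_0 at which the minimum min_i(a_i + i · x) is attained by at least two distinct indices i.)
Roots: {-2, -1, 0}

Each tropical root is a break point of the lower envelope of the lines y = a_i + i · x (there are 4 lines, with slopes 0, 1, ..., 3). Only the lines that attain the minimum somewhere contribute to roots; other lines are dominated. Here the surviving (envelope) indices are i = 3, i = 2, i = 1, i = 0.
Intersections between consecutive envelope lines give the roots: for adjacent envelope indices i < j the intersection is x = (a_i − a_j) / (j − i). Reading off the sorted break points: {-2, -1, 0}.
Verification: at each break x_0, at least two indices attain the minimum of min_i(a_i + i · x_0).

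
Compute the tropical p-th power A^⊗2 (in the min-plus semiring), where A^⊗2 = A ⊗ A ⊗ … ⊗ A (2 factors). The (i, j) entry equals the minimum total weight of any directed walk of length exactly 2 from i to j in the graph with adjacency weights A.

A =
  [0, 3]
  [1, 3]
A^⊗2 =
  [0, 3]
  [1, 4]

Each entry (A^⊗2)_ij equals the minimum over all length-2 walks i = v_0 → v_1 → … → v_2 = j of Σ_t A[v_t][v_{t+1}]. For example, for (i, j) = (0, 1) we minimise over 2 possible intermediate vertex sequences; the minimum is 3, attained along the walk 0 → 0 → 1.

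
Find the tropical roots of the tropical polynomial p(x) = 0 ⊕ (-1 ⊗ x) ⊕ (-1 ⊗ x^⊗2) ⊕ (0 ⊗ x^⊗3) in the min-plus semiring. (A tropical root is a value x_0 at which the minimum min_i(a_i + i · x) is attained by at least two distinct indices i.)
Roots: {-1, 0, 1}

Each tropical root is a break point of the lower envelope of the lines y = a_i + i · x (there are 4 lines, with slopes 0, 1, ..., 3). Only the lines that attain the minimum somewhere contribute to roots; other lines are dominated. Here the surviving (envelope) indices are i = 3, i = 2, i = 1, i = 0.
Intersections between consecutive envelope lines give the roots: for adjacent envelope indices i < j the intersection is x = (a_i − a_j) / (j − i). Reading off the sorted break points: {-1, 0, 1}.
Verification: at each break x_0, at least two indices attain the minimum of min_i(a_i + i · x_0).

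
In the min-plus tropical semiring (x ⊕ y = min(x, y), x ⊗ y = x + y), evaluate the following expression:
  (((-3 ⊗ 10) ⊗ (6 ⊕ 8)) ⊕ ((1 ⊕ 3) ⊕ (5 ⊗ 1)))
(((-3 ⊗ 10) ⊗ (6 ⊕ 8)) ⊕ ((1 ⊕ 3) ⊕ (5 ⊗ 1))) = 1

Expand innermost to outermost. Recall ⊕ takes the minimum of its arguments and ⊗ takes their sum. Working out the expression (((-3 ⊗ 10) ⊗ (6 ⊕ 8)) ⊕ ((1 ⊕ 3) ⊕ (5 ⊗ 1))) gives 1.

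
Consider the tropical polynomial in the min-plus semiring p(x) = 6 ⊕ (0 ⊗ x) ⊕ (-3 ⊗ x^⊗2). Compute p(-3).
p(-3) = -9

A tropical monomial a ⊗ x^⊗i evaluates to a + i · x. Evaluating each term at x = -3:
  Term 0 contributes 6 + 0 · -3 = 6
  Term 1 contributes 0 + 1 · -3 = -3
  Term 2 contributes -3 + 2 · -3 = -9
p(-3) = ⊕ of these = min[6, -3, -9] = -9.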